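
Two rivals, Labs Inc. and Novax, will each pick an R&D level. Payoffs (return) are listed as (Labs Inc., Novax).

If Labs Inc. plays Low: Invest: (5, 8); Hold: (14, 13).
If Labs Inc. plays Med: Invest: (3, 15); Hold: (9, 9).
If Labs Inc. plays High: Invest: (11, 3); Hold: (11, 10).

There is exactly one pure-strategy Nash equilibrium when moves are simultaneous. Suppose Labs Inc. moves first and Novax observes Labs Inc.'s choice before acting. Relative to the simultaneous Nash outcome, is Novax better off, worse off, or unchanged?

unchanged

Novax best-responds to each possible Labs Inc. move:
- Low: Novax compares 8, 13 and picks Hold; Labs Inc. would get 14.
- Med: Novax compares 15, 9 and picks Invest; Labs Inc. would get 3.
- High: Novax compares 3, 10 and picks Hold; Labs Inc. would get 11.
Among 14, 3, 11, the best is 14 at Low. Subgame-perfect outcome: (Low, Hold) with payoffs (14, 13).
For the simultaneous game, intersect best replies.
Labs Inc.'s best replies: Invest→High; Hold→Low.
Novax's best replies: Low→Hold; Med→Invest; High→Hold.
The unique mutual best reply is (Low, Hold), giving (14, 13).
Novax earns 13 sequentially versus 13 at the Nash outcome: unchanged.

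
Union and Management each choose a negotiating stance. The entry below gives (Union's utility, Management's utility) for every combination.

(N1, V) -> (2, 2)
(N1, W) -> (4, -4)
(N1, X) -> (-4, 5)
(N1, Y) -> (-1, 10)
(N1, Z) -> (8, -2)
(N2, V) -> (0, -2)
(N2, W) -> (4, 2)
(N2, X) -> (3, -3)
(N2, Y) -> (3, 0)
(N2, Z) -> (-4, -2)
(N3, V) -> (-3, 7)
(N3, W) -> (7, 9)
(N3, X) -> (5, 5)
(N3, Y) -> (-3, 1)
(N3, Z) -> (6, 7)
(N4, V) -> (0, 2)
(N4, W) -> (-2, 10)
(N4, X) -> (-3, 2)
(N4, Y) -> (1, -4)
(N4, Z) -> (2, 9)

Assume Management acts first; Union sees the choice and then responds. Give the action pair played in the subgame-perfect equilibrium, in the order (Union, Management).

(N3, W)

Union best-responds to each possible Management move:
- V → Union plays N1 (best of 2, 0, -3, 0); Management gets 2.
- W → Union plays N3 (best of 4, 4, 7, -2); Management gets 9.
- X → Union plays N3 (best of -4, 3, 5, -3); Management gets 5.
- Y → Union plays N2 (best of -1, 3, -3, 1); Management gets 0.
- Z → Union plays N1 (best of 8, -4, 6, 2); Management gets -2.
Management's induced payoffs are 2, 9, 5, 0, -2, so Management commits to W. Subgame-perfect outcome: (N3, W) with payoffs (7, 9).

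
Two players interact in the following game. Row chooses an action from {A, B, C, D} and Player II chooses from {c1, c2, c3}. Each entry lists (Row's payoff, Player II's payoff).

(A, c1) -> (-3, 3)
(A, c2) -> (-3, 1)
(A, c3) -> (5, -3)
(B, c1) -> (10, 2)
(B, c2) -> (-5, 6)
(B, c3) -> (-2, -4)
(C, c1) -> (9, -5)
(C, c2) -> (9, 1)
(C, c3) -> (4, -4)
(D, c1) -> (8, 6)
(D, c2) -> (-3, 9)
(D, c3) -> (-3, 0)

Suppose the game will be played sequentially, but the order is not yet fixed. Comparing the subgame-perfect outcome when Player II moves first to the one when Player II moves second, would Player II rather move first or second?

If Row leads: Player II's best replies are A→c1, B→c2, C→c2, D→c2; Row's induced payoffs -3, -5, 9, -3; outcome (C, c2), payoffs (9, 1).
If Player II leads: Row's best replies are c1→B, c2→C, c3→A; Player II's induced payoffs 2, 1, -3; outcome (B, c1), payoffs (10, 2).
Player II gets 2 moving first and 1 moving second, so Player II prefers to move first.

first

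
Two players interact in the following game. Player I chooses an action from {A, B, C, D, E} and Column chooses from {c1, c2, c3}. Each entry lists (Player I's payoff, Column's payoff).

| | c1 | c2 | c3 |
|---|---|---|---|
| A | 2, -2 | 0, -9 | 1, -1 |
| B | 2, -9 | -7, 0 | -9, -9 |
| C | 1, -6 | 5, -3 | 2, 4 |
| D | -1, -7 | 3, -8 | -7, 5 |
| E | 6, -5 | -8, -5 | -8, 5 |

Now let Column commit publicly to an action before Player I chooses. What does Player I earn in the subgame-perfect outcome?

Backward induction with Column moving first.
- c1: Player I compares 2, 2, 1, -1, 6 and picks E; Column would get -5.
- c2: Player I compares 0, -7, 5, 3, -8 and picks C; Column would get -3.
- c3: Player I compares 1, -9, 2, -7, -8 and picks C; Column would get 4.
Among -5, -3, 4, the best is 4 at c3. Subgame-perfect outcome: (C, c3) with payoffs (2, 4).

2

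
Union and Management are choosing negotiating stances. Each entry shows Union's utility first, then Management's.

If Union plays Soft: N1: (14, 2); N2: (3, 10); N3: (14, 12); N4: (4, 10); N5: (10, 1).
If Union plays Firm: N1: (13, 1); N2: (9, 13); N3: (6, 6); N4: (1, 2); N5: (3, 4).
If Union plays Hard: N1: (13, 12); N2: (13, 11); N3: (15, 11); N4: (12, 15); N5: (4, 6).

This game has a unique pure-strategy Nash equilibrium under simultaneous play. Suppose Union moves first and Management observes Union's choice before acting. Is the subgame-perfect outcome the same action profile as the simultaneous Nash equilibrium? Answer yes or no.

Management best-responds to each possible Union move:
- Soft → Management plays N3 (best of 2, 10, 12, 10, 1); Union gets 14.
- Firm → Management plays N2 (best of 1, 13, 6, 2, 4); Union gets 9.
- Hard → Management plays N4 (best of 12, 11, 11, 15, 6); Union gets 12.
Union's induced payoffs are 14, 9, 12, so Union commits to Soft. Subgame-perfect outcome: (Soft, N3) with payoffs (14, 12).
For the simultaneous game, intersect best replies.
Union's best replies: N1→Soft; N2→Hard; N3→Hard; N4→Hard; N5→Soft.
Management's best replies: Soft→N3; Firm→N2; Hard→N4.
Only (Hard, N4) has each player best-responding; Nash payoffs (12, 15).
Sequential outcome (Soft, N3) differs from the Nash profile (Hard, N4).

no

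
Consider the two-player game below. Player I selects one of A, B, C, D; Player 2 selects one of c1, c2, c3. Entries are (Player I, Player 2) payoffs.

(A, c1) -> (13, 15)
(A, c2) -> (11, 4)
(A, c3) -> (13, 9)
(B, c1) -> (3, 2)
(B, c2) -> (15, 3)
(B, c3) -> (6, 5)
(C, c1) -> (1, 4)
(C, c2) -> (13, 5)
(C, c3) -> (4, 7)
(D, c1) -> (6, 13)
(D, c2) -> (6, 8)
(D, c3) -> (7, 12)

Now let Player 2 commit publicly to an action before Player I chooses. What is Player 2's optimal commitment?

Player I best-responds to each possible Player 2 move:
- c1: Player I compares 13, 3, 1, 6 and picks A; Player 2 would get 15.
- c2: Player I compares 11, 15, 13, 6 and picks B; Player 2 would get 3.
- c3: Player I compares 13, 6, 4, 7 and picks A; Player 2 would get 9.
Among 15, 3, 9, the best is 15 at c1. Subgame-perfect outcome: (A, c1) with payoffs (13, 15).

c1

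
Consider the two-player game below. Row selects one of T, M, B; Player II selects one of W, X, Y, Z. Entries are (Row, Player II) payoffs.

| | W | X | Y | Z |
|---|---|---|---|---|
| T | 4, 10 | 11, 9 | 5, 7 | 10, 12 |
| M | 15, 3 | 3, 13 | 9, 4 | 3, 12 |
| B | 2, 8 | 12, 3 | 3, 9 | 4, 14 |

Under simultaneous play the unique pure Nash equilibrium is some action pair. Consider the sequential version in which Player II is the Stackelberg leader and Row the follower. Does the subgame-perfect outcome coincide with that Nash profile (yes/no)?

yes

Backward induction with Player II moving first.
- W → Row plays M (best of 4, 15, 2); Player II gets 3.
- X → Row plays B (best of 11, 3, 12); Player II gets 3.
- Y → Row plays M (best of 5, 9, 3); Player II gets 4.
- Z → Row plays T (best of 10, 3, 4); Player II gets 12.
Maximizing over 3, 3, 4, 12, Player II chooses Z. Subgame-perfect outcome: (T, Z) with payoffs (10, 12).
Now find the simultaneous Nash equilibrium.
Row's best replies: W→M; X→B; Y→M; Z→T.
Player II's best replies: T→Z; M→X; B→Z.
Only (T, Z) has each player best-responding; Nash payoffs (10, 12).
Sequential outcome (T, Z) coincides with the Nash profile (T, Z).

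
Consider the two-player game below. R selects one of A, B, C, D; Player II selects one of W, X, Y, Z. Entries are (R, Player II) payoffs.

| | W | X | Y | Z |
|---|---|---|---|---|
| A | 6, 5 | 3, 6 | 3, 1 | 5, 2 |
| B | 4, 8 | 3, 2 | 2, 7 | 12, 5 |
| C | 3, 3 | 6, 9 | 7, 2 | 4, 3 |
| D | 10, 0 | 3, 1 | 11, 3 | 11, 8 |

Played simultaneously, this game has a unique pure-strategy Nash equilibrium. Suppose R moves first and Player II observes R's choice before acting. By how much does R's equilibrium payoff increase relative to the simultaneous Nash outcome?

Work backward from Player II's decision.
- A: Player II compares 5, 6, 1, 2 and picks X; R would get 3.
- B: Player II compares 8, 2, 7, 5 and picks W; R would get 4.
- C: Player II compares 3, 9, 2, 3 and picks X; R would get 6.
- D: Player II compares 0, 1, 3, 8 and picks Z; R would get 11.
R's induced payoffs are 3, 4, 6, 11, so R commits to D. Subgame-perfect outcome: (D, Z) with payoffs (11, 8).
Under simultaneous play:
R's best replies: W→D; X→C; Y→D; Z→B.
Player II's best replies: A→X; B→W; C→X; D→Z.
Only (C, X) has each player best-responding; Nash payoffs (6, 9).
R's commitment gain: 11 − 6 = 5.

5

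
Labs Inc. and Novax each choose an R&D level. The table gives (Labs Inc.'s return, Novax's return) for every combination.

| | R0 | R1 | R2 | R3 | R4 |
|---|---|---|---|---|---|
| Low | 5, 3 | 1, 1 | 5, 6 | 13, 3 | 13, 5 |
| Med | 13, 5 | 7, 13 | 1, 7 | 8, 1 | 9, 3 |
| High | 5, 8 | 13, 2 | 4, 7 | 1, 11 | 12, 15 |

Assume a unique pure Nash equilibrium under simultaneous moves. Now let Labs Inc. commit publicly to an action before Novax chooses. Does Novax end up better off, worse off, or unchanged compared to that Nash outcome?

Backward induction with Labs Inc. moving first.
- Low → Novax plays R2 (best of 3, 1, 6, 3, 5); Labs Inc. gets 5.
- Med → Novax plays R1 (best of 5, 13, 7, 1, 3); Labs Inc. gets 7.
- High → Novax plays R4 (best of 8, 2, 7, 11, 15); Labs Inc. gets 12.
Labs Inc.'s induced payoffs are 5, 7, 12, so Labs Inc. commits to High. Subgame-perfect outcome: (High, R4) with payoffs (12, 15).
Under simultaneous play:
Labs Inc.'s best replies: R0→Med; R1→High; R2→Low; R3→Low; R4→Low.
Novax's best replies: Low→R2; Med→R1; High→R4.
Only (Low, R2) has each player best-responding; Nash payoffs (5, 6).
Novax earns 15 sequentially versus 6 at the Nash outcome: better off.

better off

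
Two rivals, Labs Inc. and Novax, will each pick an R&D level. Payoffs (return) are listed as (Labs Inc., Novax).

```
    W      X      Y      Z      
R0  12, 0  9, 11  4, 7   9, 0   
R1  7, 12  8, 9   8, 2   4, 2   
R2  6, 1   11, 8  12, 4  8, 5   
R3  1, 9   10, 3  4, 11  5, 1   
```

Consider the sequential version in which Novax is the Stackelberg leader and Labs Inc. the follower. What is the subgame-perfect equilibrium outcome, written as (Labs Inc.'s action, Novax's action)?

Labs Inc. best-responds to each possible Novax move:
- W: Labs Inc. compares 12, 7, 6, 1 and picks R0; Novax would get 0.
- X: Labs Inc. compares 9, 8, 11, 10 and picks R2; Novax would get 8.
- Y: Labs Inc. compares 4, 8, 12, 4 and picks R2; Novax would get 4.
- Z: Labs Inc. compares 9, 4, 8, 5 and picks R0; Novax would get 0.
Among 0, 8, 4, 0, the best is 8 at X. Subgame-perfect outcome: (R2, X) with payoffs (11, 8).

(R2, X)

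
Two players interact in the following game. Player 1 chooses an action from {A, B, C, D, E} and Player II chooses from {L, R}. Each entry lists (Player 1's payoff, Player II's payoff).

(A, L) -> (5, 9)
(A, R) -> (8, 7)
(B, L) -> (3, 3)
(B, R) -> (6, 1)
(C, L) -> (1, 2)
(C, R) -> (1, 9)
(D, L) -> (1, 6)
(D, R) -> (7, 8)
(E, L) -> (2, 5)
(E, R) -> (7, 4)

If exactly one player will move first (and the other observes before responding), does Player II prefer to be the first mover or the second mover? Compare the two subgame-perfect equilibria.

first

If Player 1 leads: Player II's best replies are A→L, B→L, C→R, D→R, E→L; Player 1's induced payoffs 5, 3, 1, 7, 2; outcome (D, R), payoffs (7, 8).
If Player II leads: Player 1's best replies are L→A, R→A; Player II's induced payoffs 9, 7; outcome (A, L), payoffs (5, 9).
Player II gets 9 moving first and 8 moving second, so Player II prefers to move first.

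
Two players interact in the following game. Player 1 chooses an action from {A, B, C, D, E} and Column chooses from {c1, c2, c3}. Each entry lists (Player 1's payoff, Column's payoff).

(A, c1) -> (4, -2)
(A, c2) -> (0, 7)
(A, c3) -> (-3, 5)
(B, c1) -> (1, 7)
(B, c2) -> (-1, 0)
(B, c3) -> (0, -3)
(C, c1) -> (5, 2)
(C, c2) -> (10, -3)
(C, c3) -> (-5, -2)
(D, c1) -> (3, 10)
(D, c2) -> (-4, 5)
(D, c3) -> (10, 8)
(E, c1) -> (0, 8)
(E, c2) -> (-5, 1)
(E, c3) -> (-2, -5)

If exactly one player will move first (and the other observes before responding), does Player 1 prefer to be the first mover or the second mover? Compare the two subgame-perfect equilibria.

second

If Player 1 leads: Column's best replies are A→c2, B→c1, C→c1, D→c1, E→c1; Player 1's induced payoffs 0, 1, 5, 3, 0; outcome (C, c1), payoffs (5, 2).
If Column leads: Player 1's best replies are c1→C, c2→C, c3→D; Column's induced payoffs 2, -3, 8; outcome (D, c3), payoffs (10, 8).
Player 1 gets 5 moving first and 10 moving second, so Player 1 prefers to move second.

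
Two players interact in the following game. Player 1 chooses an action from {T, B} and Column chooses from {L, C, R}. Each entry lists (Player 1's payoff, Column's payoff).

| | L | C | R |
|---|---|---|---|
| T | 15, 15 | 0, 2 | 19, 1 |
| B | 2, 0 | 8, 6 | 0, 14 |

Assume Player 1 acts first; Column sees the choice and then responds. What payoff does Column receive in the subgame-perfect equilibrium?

15

Column best-responds to each possible Player 1 move:
- T → Column plays L (best of 15, 2, 1); Player 1 gets 15.
- B → Column plays R (best of 0, 6, 14); Player 1 gets 0.
Among 15, 0, the best is 15 at T. Subgame-perfect outcome: (T, L) with payoffs (15, 15).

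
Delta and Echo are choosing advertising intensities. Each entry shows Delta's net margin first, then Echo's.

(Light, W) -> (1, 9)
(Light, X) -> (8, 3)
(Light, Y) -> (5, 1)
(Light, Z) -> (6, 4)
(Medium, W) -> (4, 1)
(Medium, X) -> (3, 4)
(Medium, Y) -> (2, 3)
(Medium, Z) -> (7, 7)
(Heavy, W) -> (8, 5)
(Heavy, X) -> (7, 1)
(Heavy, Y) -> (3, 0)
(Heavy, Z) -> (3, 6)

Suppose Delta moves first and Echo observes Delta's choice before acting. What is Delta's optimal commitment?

Echo best-responds to each possible Delta move:
- Light → Echo plays W (best of 9, 3, 1, 4); Delta gets 1.
- Medium → Echo plays Z (best of 1, 4, 3, 7); Delta gets 7.
- Heavy → Echo plays Z (best of 5, 1, 0, 6); Delta gets 3.
Delta's induced payoffs are 1, 7, 3, so Delta commits to Medium. Subgame-perfect outcome: (Medium, Z) with payoffs (7, 7).

Medium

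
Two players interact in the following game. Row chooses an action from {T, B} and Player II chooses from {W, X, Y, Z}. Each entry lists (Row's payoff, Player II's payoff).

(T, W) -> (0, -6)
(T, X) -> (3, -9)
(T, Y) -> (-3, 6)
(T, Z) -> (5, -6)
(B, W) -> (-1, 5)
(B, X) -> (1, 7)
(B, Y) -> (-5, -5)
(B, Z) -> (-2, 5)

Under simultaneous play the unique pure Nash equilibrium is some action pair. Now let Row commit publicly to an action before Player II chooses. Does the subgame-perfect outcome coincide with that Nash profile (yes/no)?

no

Work backward from Player II's decision.
- T → Player II plays Y (best of -6, -9, 6, -6); Row gets -3.
- B → Player II plays X (best of 5, 7, -5, 5); Row gets 1.
Among -3, 1, the best is 1 at B. Subgame-perfect outcome: (B, X) with payoffs (1, 7).
Under simultaneous play:
Row's best replies: W→T; X→T; Y→T; Z→T.
Player II's best replies: T→Y; B→X.
Only (T, Y) has each player best-responding; Nash payoffs (-3, 6).
Sequential outcome (B, X) differs from the Nash profile (T, Y).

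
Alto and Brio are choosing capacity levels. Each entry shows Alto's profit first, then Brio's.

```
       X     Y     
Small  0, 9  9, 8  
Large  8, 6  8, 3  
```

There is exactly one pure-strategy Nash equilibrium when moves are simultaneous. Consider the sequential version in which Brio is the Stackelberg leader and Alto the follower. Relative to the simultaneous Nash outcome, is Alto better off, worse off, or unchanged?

Alto best-responds to each possible Brio move:
- X: Alto compares 0, 8 and picks Large; Brio would get 6.
- Y: Alto compares 9, 8 and picks Small; Brio would get 8.
Among 6, 8, the best is 8 at Y. Subgame-perfect outcome: (Small, Y) with payoffs (9, 8).
Under simultaneous play:
Alto's best replies: X→Large; Y→Small.
Brio's best replies: Small→X; Large→X.
Only (Large, X) has each player best-responding; Nash payoffs (8, 6).
Alto earns 9 sequentially versus 8 at the Nash outcome: better off.

better off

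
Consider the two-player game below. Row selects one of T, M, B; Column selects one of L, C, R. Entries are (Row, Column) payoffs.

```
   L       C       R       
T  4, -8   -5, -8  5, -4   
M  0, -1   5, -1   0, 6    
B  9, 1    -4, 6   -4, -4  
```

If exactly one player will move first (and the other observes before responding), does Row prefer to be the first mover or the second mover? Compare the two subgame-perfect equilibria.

second

If Row leads: Column's best replies are T→R, M→R, B→C; Row's induced payoffs 5, 0, -4; outcome (T, R), payoffs (5, -4).
If Column leads: Row's best replies are L→B, C→M, R→T; Column's induced payoffs 1, -1, -4; outcome (B, L), payoffs (9, 1).
Row gets 5 moving first and 9 moving second, so Row prefers to move second.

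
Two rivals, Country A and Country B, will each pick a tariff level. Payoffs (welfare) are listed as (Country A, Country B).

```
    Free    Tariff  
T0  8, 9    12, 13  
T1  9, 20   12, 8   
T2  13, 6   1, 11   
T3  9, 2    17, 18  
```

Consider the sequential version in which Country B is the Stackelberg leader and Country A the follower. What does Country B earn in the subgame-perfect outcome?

18

Country A best-responds to each possible Country B move:
- Free → Country A plays T2 (best of 8, 9, 13, 9); Country B gets 6.
- Tariff → Country A plays T3 (best of 12, 12, 1, 17); Country B gets 18.
Country B's induced payoffs are 6, 18, so Country B commits to Tariff. Subgame-perfect outcome: (T3, Tariff) with payoffs (17, 18).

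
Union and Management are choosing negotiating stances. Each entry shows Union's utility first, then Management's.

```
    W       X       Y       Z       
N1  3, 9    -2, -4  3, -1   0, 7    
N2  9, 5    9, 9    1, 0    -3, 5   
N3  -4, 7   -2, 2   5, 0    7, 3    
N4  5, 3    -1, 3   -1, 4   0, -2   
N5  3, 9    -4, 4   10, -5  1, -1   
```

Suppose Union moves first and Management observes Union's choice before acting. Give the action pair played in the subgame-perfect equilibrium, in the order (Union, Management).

(N2, X)

Work backward from Management's decision.
- N1: BR = W, leader payoff 3.
- N2: BR = X, leader payoff 9.
- N3: BR = W, leader payoff -4.
- N4: BR = Y, leader payoff -1.
- N5: BR = W, leader payoff 3.
Among 3, 9, -4, -1, 3, the best is 9 at N2. Subgame-perfect outcome: (N2, X) with payoffs (9, 9).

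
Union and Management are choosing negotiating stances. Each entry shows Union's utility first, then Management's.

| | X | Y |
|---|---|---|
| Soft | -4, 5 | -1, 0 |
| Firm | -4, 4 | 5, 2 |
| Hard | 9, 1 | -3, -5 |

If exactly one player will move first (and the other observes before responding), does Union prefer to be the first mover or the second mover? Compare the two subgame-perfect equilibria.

first

If Union leads: Management's best replies are Soft→X, Firm→X, Hard→X; Union's induced payoffs -4, -4, 9; outcome (Hard, X), payoffs (9, 1).
If Management leads: Union's best replies are X→Hard, Y→Firm; Management's induced payoffs 1, 2; outcome (Firm, Y), payoffs (5, 2).
Union gets 9 moving first and 5 moving second, so Union prefers to move first.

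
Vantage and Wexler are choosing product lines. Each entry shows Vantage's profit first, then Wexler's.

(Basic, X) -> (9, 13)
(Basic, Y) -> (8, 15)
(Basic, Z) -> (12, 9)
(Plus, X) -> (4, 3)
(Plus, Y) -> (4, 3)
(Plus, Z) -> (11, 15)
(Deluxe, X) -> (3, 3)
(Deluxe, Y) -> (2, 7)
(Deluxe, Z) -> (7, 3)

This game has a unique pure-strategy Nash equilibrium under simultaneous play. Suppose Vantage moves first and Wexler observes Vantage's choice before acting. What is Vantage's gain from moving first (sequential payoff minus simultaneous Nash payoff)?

3

Solve by backward induction (Vantage leads).
- Basic: Wexler compares 13, 15, 9 and picks Y; Vantage would get 8.
- Plus: Wexler compares 3, 3, 15 and picks Z; Vantage would get 11.
- Deluxe: Wexler compares 3, 7, 3 and picks Y; Vantage would get 2.
Maximizing over 8, 11, 2, Vantage chooses Plus. Subgame-perfect outcome: (Plus, Z) with payoffs (11, 15).
Now find the simultaneous Nash equilibrium.
Vantage's best replies: X→Basic; Y→Basic; Z→Basic.
Wexler's best replies: Basic→Y; Plus→Z; Deluxe→Y.
Only (Basic, Y) has each player best-responding; Nash payoffs (8, 15).
Vantage's commitment gain: 11 − 8 = 3.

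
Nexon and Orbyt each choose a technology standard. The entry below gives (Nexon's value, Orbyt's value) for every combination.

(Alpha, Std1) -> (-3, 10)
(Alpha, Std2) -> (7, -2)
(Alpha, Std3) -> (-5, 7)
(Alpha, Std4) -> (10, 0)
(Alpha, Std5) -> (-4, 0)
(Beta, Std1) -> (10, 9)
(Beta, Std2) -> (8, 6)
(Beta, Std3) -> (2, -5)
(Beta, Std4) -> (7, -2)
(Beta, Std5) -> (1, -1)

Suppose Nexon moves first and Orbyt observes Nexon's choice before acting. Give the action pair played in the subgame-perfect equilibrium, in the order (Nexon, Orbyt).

(Beta, Std1)

Solve by backward induction (Nexon leads).
- Alpha: BR = Std1, leader payoff -3.
- Beta: BR = Std1, leader payoff 10.
Among -3, 10, the best is 10 at Beta. Subgame-perfect outcome: (Beta, Std1) with payoffs (10, 9).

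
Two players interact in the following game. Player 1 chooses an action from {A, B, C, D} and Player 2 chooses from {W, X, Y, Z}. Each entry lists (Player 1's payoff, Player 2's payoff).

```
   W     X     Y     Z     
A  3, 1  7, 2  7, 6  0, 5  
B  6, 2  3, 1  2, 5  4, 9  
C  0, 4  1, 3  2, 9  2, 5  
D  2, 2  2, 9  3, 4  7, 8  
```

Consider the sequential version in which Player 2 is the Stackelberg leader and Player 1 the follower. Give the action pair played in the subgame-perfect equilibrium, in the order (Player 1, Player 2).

(D, Z)

Player 1 best-responds to each possible Player 2 move:
- W: Player 1 compares 3, 6, 0, 2 and picks B; Player 2 would get 2.
- X: Player 1 compares 7, 3, 1, 2 and picks A; Player 2 would get 2.
- Y: Player 1 compares 7, 2, 2, 3 and picks A; Player 2 would get 6.
- Z: Player 1 compares 0, 4, 2, 7 and picks D; Player 2 would get 8.
Maximizing over 2, 2, 6, 8, Player 2 chooses Z. Subgame-perfect outcome: (D, Z) with payoffs (7, 8).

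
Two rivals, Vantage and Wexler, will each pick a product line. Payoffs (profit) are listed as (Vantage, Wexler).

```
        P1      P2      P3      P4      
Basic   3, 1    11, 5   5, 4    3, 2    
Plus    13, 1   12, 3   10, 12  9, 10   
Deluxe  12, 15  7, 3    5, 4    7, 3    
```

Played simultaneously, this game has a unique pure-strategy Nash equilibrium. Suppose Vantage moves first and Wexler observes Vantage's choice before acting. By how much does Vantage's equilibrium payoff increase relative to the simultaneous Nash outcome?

2

Wexler best-responds to each possible Vantage move:
- Basic → Wexler plays P2 (best of 1, 5, 4, 2); Vantage gets 11.
- Plus → Wexler plays P3 (best of 1, 3, 12, 10); Vantage gets 10.
- Deluxe → Wexler plays P1 (best of 15, 3, 4, 3); Vantage gets 12.
Maximizing over 11, 10, 12, Vantage chooses Deluxe. Subgame-perfect outcome: (Deluxe, P1) with payoffs (12, 15).
Under simultaneous play:
Vantage's best replies: P1→Plus; P2→Plus; P3→Plus; P4→Plus.
Wexler's best replies: Basic→P2; Plus→P3; Deluxe→P1.
The unique mutual best reply is (Plus, P3), giving (10, 12).
Vantage's commitment gain: 12 − 10 = 2.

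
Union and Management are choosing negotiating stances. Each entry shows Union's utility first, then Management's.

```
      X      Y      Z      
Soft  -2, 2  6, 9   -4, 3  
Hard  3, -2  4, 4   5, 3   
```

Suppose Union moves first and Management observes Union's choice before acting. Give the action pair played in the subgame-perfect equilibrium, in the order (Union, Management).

(Soft, Y)

Backward induction with Union moving first.
- Soft → Management plays Y (best of 2, 9, 3); Union gets 6.
- Hard → Management plays Y (best of -2, 4, 3); Union gets 4.
Maximizing over 6, 4, Union chooses Soft. Subgame-perfect outcome: (Soft, Y) with payoffs (6, 9).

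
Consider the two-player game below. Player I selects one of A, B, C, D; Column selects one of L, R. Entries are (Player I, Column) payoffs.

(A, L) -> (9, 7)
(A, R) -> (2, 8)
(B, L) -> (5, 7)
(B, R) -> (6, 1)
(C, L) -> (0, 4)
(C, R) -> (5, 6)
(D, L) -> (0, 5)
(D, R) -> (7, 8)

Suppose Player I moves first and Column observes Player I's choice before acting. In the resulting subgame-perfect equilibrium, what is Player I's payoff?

Backward induction with Player I moving first.
- A: BR = R, leader payoff 2.
- B: BR = L, leader payoff 5.
- C: BR = R, leader payoff 5.
- D: BR = R, leader payoff 7.
Player I's induced payoffs are 2, 5, 5, 7, so Player I commits to D. Subgame-perfect outcome: (D, R) with payoffs (7, 8).

7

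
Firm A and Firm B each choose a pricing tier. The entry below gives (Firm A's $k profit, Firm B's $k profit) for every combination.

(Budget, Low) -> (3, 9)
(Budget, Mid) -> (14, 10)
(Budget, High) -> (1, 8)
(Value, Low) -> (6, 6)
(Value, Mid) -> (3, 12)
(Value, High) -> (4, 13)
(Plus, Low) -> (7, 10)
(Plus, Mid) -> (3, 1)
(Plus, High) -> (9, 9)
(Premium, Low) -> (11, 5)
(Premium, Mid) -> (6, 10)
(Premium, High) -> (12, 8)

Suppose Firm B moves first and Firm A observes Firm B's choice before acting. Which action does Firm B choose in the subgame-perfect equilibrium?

Mid

Firm A best-responds to each possible Firm B move:
- Low: BR = Premium, leader payoff 5.
- Mid: BR = Budget, leader payoff 10.
- High: BR = Premium, leader payoff 8.
Among 5, 10, 8, the best is 10 at Mid. Subgame-perfect outcome: (Budget, Mid) with payoffs (14, 10).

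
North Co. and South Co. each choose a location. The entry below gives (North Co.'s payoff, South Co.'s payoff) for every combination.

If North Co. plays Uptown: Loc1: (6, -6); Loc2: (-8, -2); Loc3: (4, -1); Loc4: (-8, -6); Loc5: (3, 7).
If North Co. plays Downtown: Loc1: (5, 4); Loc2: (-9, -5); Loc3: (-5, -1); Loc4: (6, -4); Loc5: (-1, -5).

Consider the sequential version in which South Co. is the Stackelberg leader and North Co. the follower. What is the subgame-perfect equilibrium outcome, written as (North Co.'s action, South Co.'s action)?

North Co. best-responds to each possible South Co. move:
- Loc1 → North Co. plays Uptown (best of 6, 5); South Co. gets -6.
- Loc2 → North Co. plays Uptown (best of -8, -9); South Co. gets -2.
- Loc3 → North Co. plays Uptown (best of 4, -5); South Co. gets -1.
- Loc4 → North Co. plays Downtown (best of -8, 6); South Co. gets -4.
- Loc5 → North Co. plays Uptown (best of 3, -1); South Co. gets 7.
Among -6, -2, -1, -4, 7, the best is 7 at Loc5. Subgame-perfect outcome: (Uptown, Loc5) with payoffs (3, 7).

(Uptown, Loc5)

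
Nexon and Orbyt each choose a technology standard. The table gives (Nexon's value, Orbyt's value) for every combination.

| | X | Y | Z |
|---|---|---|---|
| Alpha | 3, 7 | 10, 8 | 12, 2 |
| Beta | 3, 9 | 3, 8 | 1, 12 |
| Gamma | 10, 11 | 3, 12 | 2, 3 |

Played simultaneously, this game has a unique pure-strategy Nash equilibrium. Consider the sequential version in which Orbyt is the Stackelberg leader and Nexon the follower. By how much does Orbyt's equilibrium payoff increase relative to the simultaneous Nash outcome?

Work backward from Nexon's decision.
- X: Nexon compares 3, 3, 10 and picks Gamma; Orbyt would get 11.
- Y: Nexon compares 10, 3, 3 and picks Alpha; Orbyt would get 8.
- Z: Nexon compares 12, 1, 2 and picks Alpha; Orbyt would get 2.
Maximizing over 11, 8, 2, Orbyt chooses X. Subgame-perfect outcome: (Gamma, X) with payoffs (10, 11).
For the simultaneous game, intersect best replies.
Nexon's best replies: X→Gamma; Y→Alpha; Z→Alpha.
Orbyt's best replies: Alpha→Y; Beta→Z; Gamma→Y.
The unique mutual best reply is (Alpha, Y), giving (10, 8).
Orbyt's commitment gain: 11 − 8 = 3.

3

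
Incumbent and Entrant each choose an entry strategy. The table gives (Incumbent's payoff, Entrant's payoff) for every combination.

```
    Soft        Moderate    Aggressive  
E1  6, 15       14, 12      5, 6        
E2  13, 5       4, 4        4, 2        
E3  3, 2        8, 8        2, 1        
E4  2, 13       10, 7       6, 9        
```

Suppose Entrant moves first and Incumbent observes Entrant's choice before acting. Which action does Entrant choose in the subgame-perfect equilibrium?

Solve by backward induction (Entrant leads).
- Soft: Incumbent compares 6, 13, 3, 2 and picks E2; Entrant would get 5.
- Moderate: Incumbent compares 14, 4, 8, 10 and picks E1; Entrant would get 12.
- Aggressive: Incumbent compares 5, 4, 2, 6 and picks E4; Entrant would get 9.
Maximizing over 5, 12, 9, Entrant chooses Moderate. Subgame-perfect outcome: (E1, Moderate) with payoffs (14, 12).

Moderate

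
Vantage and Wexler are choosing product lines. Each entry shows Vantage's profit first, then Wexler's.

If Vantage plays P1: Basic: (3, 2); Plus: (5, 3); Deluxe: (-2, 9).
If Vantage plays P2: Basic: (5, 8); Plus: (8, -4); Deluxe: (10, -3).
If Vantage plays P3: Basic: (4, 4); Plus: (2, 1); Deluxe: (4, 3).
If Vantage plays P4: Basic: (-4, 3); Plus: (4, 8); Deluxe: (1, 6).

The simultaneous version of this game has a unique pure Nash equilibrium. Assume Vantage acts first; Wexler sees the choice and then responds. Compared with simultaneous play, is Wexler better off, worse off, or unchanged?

Wexler best-responds to each possible Vantage move:
- P1: BR = Deluxe, leader payoff -2.
- P2: BR = Basic, leader payoff 5.
- P3: BR = Basic, leader payoff 4.
- P4: BR = Plus, leader payoff 4.
Among -2, 5, 4, 4, the best is 5 at P2. Subgame-perfect outcome: (P2, Basic) with payoffs (5, 8).
Under simultaneous play:
Vantage's best replies: Basic→P2; Plus→P2; Deluxe→P2.
Wexler's best replies: P1→Deluxe; P2→Basic; P3→Basic; P4→Plus.
Only (P2, Basic) has each player best-responding; Nash payoffs (5, 8).
Wexler earns 8 sequentially versus 8 at the Nash outcome: unchanged.

unchanged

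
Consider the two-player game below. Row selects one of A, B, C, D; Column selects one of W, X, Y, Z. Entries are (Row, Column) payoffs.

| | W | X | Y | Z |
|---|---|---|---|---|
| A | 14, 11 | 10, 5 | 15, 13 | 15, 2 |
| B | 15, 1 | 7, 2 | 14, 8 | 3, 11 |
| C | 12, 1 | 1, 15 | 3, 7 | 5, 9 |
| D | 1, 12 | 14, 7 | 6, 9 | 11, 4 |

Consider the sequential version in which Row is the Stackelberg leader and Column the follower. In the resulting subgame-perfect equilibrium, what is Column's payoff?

13

Solve by backward induction (Row leads).
- A: BR = Y, leader payoff 15.
- B: BR = Z, leader payoff 3.
- C: BR = X, leader payoff 1.
- D: BR = W, leader payoff 1.
Row's induced payoffs are 15, 3, 1, 1, so Row commits to A. Subgame-perfect outcome: (A, Y) with payoffs (15, 13).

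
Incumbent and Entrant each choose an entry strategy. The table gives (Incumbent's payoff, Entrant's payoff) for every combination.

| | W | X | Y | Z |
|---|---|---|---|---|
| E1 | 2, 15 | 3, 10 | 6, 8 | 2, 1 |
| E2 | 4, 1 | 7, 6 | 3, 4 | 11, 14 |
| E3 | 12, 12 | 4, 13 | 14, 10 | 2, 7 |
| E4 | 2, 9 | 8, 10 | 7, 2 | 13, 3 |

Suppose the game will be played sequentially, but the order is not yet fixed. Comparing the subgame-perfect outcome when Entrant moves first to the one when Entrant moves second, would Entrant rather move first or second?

If Incumbent leads: Entrant's best replies are E1→W, E2→Z, E3→X, E4→X; Incumbent's induced payoffs 2, 11, 4, 8; outcome (E2, Z), payoffs (11, 14).
If Entrant leads: Incumbent's best replies are W→E3, X→E4, Y→E3, Z→E4; Entrant's induced payoffs 12, 10, 10, 3; outcome (E3, W), payoffs (12, 12).
Entrant gets 12 moving first and 14 moving second, so Entrant prefers to move second.

second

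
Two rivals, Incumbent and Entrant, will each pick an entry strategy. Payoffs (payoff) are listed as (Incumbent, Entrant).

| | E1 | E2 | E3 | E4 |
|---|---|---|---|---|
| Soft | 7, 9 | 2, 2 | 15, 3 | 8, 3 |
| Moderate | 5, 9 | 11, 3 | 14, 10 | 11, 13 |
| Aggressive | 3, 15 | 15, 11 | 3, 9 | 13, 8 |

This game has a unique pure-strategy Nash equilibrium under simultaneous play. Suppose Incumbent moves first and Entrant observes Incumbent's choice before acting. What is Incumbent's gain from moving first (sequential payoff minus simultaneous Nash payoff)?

4

Work backward from Entrant's decision.
- Soft: BR = E1, leader payoff 7.
- Moderate: BR = E4, leader payoff 11.
- Aggressive: BR = E1, leader payoff 3.
Maximizing over 7, 11, 3, Incumbent chooses Moderate. Subgame-perfect outcome: (Moderate, E4) with payoffs (11, 13).
Under simultaneous play:
Incumbent's best replies: E1→Soft; E2→Aggressive; E3→Soft; E4→Aggressive.
Entrant's best replies: Soft→E1; Moderate→E4; Aggressive→E1.
Only (Soft, E1) has each player best-responding; Nash payoffs (7, 9).
Incumbent's commitment gain: 11 − 7 = 4.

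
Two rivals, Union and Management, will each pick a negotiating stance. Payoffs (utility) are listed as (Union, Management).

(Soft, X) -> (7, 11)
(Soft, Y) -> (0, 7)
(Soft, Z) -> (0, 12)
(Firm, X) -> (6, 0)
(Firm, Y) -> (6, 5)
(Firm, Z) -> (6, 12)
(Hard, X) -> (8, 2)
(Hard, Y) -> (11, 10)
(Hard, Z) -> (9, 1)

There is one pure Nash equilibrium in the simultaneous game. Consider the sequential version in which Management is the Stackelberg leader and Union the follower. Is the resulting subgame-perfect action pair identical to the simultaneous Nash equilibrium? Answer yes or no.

yes

Backward induction with Management moving first.
- X: BR = Hard, leader payoff 2.
- Y: BR = Hard, leader payoff 10.
- Z: BR = Hard, leader payoff 1.
Maximizing over 2, 10, 1, Management chooses Y. Subgame-perfect outcome: (Hard, Y) with payoffs (11, 10).
For the simultaneous game, intersect best replies.
Union's best replies: X→Hard; Y→Hard; Z→Hard.
Management's best replies: Soft→Z; Firm→Z; Hard→Y.
The unique mutual best reply is (Hard, Y), giving (11, 10).
Sequential outcome (Hard, Y) coincides with the Nash profile (Hard, Y).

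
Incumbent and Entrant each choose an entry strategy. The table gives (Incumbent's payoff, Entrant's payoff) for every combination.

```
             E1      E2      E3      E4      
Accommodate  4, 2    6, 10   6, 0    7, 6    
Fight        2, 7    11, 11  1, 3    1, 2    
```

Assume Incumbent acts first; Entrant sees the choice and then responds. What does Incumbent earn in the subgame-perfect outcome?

Solve by backward induction (Incumbent leads).
- Accommodate: Entrant compares 2, 10, 0, 6 and picks E2; Incumbent would get 6.
- Fight: Entrant compares 7, 11, 3, 2 and picks E2; Incumbent would get 11.
Among 6, 11, the best is 11 at Fight. Subgame-perfect outcome: (Fight, E2) with payoffs (11, 11).

11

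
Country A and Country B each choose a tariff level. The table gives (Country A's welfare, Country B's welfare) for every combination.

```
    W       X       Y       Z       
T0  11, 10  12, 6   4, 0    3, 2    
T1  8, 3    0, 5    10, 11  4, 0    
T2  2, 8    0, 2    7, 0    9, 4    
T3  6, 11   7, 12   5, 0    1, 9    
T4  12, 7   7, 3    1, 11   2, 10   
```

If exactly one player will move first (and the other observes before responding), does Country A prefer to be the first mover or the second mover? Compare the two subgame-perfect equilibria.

If Country A leads: Country B's best replies are T0→W, T1→Y, T2→W, T3→X, T4→Y; Country A's induced payoffs 11, 10, 2, 7, 1; outcome (T0, W), payoffs (11, 10).
If Country B leads: Country A's best replies are W→T4, X→T0, Y→T1, Z→T2; Country B's induced payoffs 7, 6, 11, 4; outcome (T1, Y), payoffs (10, 11).
Country A gets 11 moving first and 10 moving second, so Country A prefers to move first.

first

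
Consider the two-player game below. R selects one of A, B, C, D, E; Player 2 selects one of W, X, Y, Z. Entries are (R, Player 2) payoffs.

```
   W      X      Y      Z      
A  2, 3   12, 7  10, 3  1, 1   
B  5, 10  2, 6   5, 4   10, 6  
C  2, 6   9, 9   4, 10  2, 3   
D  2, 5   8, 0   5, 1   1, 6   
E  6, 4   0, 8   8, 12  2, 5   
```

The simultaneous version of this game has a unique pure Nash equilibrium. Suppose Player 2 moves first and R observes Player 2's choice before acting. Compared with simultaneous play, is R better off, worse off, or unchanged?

unchanged

Solve by backward induction (Player 2 leads).
- W: BR = E, leader payoff 4.
- X: BR = A, leader payoff 7.
- Y: BR = A, leader payoff 3.
- Z: BR = B, leader payoff 6.
Among 4, 7, 3, 6, the best is 7 at X. Subgame-perfect outcome: (A, X) with payoffs (12, 7).
Now find the simultaneous Nash equilibrium.
R's best replies: W→E; X→A; Y→A; Z→B.
Player 2's best replies: A→X; B→W; C→Y; D→Z; E→Y.
Only (A, X) has each player best-responding; Nash payoffs (12, 7).
R earns 12 sequentially versus 12 at the Nash outcome: unchanged.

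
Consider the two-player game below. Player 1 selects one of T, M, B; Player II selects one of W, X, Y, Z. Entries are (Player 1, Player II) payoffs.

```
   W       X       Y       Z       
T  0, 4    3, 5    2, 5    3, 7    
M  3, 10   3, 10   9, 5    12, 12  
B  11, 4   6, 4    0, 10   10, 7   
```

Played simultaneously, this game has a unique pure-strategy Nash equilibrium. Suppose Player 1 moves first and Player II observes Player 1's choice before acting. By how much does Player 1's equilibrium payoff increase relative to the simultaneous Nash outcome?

0

Solve by backward induction (Player 1 leads).
- T: BR = Z, leader payoff 3.
- M: BR = Z, leader payoff 12.
- B: BR = Y, leader payoff 0.
Player 1's induced payoffs are 3, 12, 0, so Player 1 commits to M. Subgame-perfect outcome: (M, Z) with payoffs (12, 12).
For the simultaneous game, intersect best replies.
Player 1's best replies: W→B; X→B; Y→M; Z→M.
Player II's best replies: T→Z; M→Z; B→Y.
Only (M, Z) has each player best-responding; Nash payoffs (12, 12).
Player 1's commitment gain: 12 − 12 = 0.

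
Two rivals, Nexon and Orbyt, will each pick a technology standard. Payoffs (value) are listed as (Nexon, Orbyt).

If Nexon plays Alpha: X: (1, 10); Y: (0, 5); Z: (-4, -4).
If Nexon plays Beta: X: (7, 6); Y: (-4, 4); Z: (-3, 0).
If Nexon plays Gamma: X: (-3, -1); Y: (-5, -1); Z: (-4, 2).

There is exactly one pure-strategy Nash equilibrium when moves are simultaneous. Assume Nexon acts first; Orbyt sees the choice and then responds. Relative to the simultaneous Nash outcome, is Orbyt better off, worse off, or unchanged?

Work backward from Orbyt's decision.
- Alpha: BR = X, leader payoff 1.
- Beta: BR = X, leader payoff 7.
- Gamma: BR = Z, leader payoff -4.
Nexon's induced payoffs are 1, 7, -4, so Nexon commits to Beta. Subgame-perfect outcome: (Beta, X) with payoffs (7, 6).
Under simultaneous play:
Nexon's best replies: X→Beta; Y→Alpha; Z→Beta.
Orbyt's best replies: Alpha→X; Beta→X; Gamma→Z.
Only (Beta, X) has each player best-responding; Nash payoffs (7, 6).
Orbyt earns 6 sequentially versus 6 at the Nash outcome: unchanged.

unchanged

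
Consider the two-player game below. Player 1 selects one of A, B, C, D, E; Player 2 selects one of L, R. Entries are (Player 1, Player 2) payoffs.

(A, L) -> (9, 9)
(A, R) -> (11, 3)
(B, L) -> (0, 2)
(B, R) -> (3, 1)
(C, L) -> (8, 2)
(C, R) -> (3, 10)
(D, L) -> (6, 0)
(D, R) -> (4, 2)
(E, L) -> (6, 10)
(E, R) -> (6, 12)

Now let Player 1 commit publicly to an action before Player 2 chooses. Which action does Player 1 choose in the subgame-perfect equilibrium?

A

Player 2 best-responds to each possible Player 1 move:
- A → Player 2 plays L (best of 9, 3); Player 1 gets 9.
- B → Player 2 plays L (best of 2, 1); Player 1 gets 0.
- C → Player 2 plays R (best of 2, 10); Player 1 gets 3.
- D → Player 2 plays R (best of 0, 2); Player 1 gets 4.
- E → Player 2 plays R (best of 10, 12); Player 1 gets 6.
Among 9, 0, 3, 4, 6, the best is 9 at A. Subgame-perfect outcome: (A, L) with payoffs (9, 9).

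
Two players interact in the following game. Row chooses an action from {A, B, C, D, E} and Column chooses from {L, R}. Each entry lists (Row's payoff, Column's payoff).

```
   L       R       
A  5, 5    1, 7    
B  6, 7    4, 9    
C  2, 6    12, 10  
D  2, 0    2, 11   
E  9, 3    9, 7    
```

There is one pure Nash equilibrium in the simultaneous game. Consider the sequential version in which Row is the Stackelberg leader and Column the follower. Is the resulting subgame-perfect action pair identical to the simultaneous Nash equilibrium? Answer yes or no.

Solve by backward induction (Row leads).
- A: Column compares 5, 7 and picks R; Row would get 1.
- B: Column compares 7, 9 and picks R; Row would get 4.
- C: Column compares 6, 10 and picks R; Row would get 12.
- D: Column compares 0, 11 and picks R; Row would get 2.
- E: Column compares 3, 7 and picks R; Row would get 9.
Maximizing over 1, 4, 12, 2, 9, Row chooses C. Subgame-perfect outcome: (C, R) with payoffs (12, 10).
Under simultaneous play:
Row's best replies: L→E; R→C.
Column's best replies: A→R; B→R; C→R; D→R; E→R.
The unique mutual best reply is (C, R), giving (12, 10).
Sequential outcome (C, R) coincides with the Nash profile (C, R).

yes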